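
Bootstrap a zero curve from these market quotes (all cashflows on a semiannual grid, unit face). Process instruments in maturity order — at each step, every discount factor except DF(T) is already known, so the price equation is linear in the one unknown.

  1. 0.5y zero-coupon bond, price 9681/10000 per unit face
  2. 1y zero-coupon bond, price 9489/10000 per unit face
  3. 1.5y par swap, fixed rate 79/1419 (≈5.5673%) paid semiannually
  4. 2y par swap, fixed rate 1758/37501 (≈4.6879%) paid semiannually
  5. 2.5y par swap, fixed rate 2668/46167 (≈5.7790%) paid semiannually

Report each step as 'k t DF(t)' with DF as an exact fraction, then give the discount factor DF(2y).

step 1 [0.5y] zero: DF = P = 9681/10000 ≈ 0.968100
step 2 [1y] zero: DF = P = 9489/10000 ≈ 0.948900
step 3 [1.5y] swap r/2=79/2838: DF=(1 − 79/2838·(0.968100+0.948900))/(1+79/2838) = 921/1000 ≈ 0.921000
step 4 [2y] swap r/2=879/37501: DF=(1 − 879/37501·(0.968100+0.948900+0.921000))/(1+879/37501) = 9121/10000 ≈ 0.912100
step 5 [2.5y] swap r/2=1334/46167: DF=(1 − 1334/46167·(0.968100+0.948900+0.921000+0.912100))/(1+1334/46167) = 4333/5000 ≈ 0.866600

1 1/2 9681/10000
2 1 9489/10000
3 3/2 921/1000
4 2 9121/10000
5 5/2 4333/5000
DF(2y) = 9121/10000 ≈ 0.912100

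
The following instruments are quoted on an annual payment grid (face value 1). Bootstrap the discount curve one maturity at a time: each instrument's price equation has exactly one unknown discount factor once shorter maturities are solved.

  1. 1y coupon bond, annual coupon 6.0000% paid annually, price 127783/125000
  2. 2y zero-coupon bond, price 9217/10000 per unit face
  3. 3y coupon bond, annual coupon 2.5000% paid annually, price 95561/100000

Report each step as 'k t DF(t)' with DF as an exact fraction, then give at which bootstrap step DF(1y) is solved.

step 1 [1y] bond c/1=3/50: DF=(127783/125000 − 3/50·(0))/(1+3/50) = 2411/2500 ≈ 0.964400
step 2 [2y] zero: DF = P = 9217/10000 ≈ 0.921700
step 3 [3y] bond c/1=1/40: DF=(95561/100000 − 1/40·(0.964400+0.921700))/(1+1/40) = 8863/10000 ≈ 0.886300

1 1 2411/2500
2 2 9217/10000
3 3 8863/10000
DF(1y) is solved at step 1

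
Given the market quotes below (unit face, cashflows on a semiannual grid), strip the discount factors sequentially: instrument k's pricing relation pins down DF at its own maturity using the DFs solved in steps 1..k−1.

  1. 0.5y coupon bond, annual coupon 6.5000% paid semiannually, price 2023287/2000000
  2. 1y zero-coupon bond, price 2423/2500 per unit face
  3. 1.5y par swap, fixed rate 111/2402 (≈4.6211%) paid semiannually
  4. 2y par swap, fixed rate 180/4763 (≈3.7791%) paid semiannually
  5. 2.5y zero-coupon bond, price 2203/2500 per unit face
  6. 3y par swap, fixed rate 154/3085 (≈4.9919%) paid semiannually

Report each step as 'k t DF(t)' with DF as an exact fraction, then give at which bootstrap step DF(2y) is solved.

1 1/2 4899/5000
2 1 2423/2500
3 3/2 4667/5000
4 2 116/125
5 5/2 2203/2500
6 3 4307/5000
DF(2y) is solved at step 4

step 1 [0.5y] bond c/2=13/400: DF=(2023287/2000000 − 13/400·(0))/(1+13/400) = 4899/5000 ≈ 0.979800
step 2 [1y] zero: DF = P = 2423/2500 ≈ 0.969200
step 3 [1.5y] swap r/2=111/4804: DF=(1 − 111/4804·(0.979800+0.969200))/(1+111/4804) = 4667/5000 ≈ 0.933400
step 4 [2y] swap r/2=90/4763: DF=(1 − 90/4763·(0.979800+0.969200+0.933400))/(1+90/4763) = 116/125 ≈ 0.928000
step 5 [2.5y] zero: DF = P = 2203/2500 ≈ 0.881200
step 6 [3y] swap r/2=77/3085: DF=(1 − 77/3085·(0.979800+0.969200+0.933400+0.928000+0.881200))/(1+77/3085) = 4307/5000 ≈ 0.861400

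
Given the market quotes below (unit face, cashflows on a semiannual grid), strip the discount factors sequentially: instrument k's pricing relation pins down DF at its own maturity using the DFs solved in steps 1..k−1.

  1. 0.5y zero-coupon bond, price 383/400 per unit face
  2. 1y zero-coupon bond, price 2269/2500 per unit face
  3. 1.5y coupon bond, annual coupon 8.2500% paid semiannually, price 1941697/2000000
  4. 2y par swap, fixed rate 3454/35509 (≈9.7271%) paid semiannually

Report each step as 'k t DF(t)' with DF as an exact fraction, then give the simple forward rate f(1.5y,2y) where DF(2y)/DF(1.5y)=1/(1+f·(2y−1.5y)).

1 1/2 383/400
2 1 2269/2500
3 3/2 1717/2000
4 2 8273/10000
f(1.5y,2y) = ((1717/2000)/(8273/10000) − 1)/(1/2) = 624/8273 ≈ 7.5426%

step 1 [0.5y] zero: DF = P = 383/400 ≈ 0.957500
step 2 [1y] zero: DF = P = 2269/2500 ≈ 0.907600
step 3 [1.5y] bond c/2=33/800: DF=(1941697/2000000 − 33/800·(0.957500+0.907600))/(1+33/800) = 1717/2000 ≈ 0.858500
step 4 [2y] swap r/2=1727/35509: DF=(1 − 1727/35509·(0.957500+0.907600+0.858500))/(1+1727/35509) = 8273/10000 ≈ 0.827300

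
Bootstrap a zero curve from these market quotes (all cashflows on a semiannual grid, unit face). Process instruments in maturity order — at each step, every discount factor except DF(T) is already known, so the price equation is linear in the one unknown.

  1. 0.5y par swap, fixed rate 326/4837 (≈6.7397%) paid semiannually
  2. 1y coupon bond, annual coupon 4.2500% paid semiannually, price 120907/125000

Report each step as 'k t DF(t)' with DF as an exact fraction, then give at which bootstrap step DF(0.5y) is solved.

1 1/2 4837/5000
2 1 927/1000
DF(0.5y) is solved at step 1

step 1 [0.5y] swap r/2=163/4837: DF=(1 − 163/4837·(0))/(1+163/4837) = 4837/5000 ≈ 0.967400
step 2 [1y] bond c/2=17/800: DF=(120907/125000 − 17/800·(0.967400))/(1+17/800) = 927/1000 ≈ 0.927000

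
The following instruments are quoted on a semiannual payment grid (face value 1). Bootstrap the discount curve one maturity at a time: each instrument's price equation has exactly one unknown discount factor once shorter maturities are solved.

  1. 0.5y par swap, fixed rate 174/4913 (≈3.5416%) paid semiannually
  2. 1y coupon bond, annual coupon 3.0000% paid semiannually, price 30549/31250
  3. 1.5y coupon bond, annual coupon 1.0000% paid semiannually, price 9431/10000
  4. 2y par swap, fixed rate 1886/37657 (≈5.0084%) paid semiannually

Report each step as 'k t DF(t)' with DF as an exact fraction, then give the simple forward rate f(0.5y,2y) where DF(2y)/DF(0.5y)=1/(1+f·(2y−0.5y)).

step 1 [0.5y] swap r/2=87/4913: DF=(1 − 87/4913·(0))/(1+87/4913) = 4913/5000 ≈ 0.982600
step 2 [1y] bond c/2=3/200: DF=(30549/31250 − 3/200·(0.982600))/(1+3/200) = 4743/5000 ≈ 0.948600
step 3 [1.5y] bond c/2=1/200: DF=(9431/10000 − 1/200·(0.982600+0.948600))/(1+1/200) = 1161/1250 ≈ 0.928800
step 4 [2y] swap r/2=943/37657: DF=(1 − 943/37657·(0.982600+0.948600+0.928800))/(1+943/37657) = 9057/10000 ≈ 0.905700

1 1/2 4913/5000
2 1 4743/5000
3 3/2 1161/1250
4 2 9057/10000
f(0.5y,2y) = ((4913/5000)/(9057/10000) − 1)/(3/2) = 1538/27171 ≈ 5.6604%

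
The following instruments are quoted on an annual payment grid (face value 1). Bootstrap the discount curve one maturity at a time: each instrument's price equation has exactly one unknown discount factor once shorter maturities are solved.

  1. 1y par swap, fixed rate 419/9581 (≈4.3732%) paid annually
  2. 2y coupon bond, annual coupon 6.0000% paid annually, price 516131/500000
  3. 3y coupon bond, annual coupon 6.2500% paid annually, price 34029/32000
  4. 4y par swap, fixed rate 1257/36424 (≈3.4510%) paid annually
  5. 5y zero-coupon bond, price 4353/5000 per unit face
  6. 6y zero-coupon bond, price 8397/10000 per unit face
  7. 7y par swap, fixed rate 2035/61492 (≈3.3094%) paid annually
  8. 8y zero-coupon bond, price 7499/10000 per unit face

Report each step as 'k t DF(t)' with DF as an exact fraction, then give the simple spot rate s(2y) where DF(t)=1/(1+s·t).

step 1 [1y] swap r/1=419/9581: DF=(1 − 419/9581·(0))/(1+419/9581) = 9581/10000 ≈ 0.958100
step 2 [2y] bond c/1=3/50: DF=(516131/500000 − 3/50·(0.958100))/(1+3/50) = 2299/2500 ≈ 0.919600
step 3 [3y] bond c/1=1/16: DF=(34029/32000 − 1/16·(0.958100+0.919600))/(1+1/16) = 1113/1250 ≈ 0.890400
step 4 [4y] swap r/1=1257/36424: DF=(1 − 1257/36424·(0.958100+0.919600+0.890400))/(1+1257/36424) = 8743/10000 ≈ 0.874300
step 5 [5y] zero: DF = P = 4353/5000 ≈ 0.870600
step 6 [6y] zero: DF = P = 8397/10000 ≈ 0.839700
step 7 [7y] swap r/1=2035/61492: DF=(1 − 2035/61492·(0.958100+0.919600+0.890400+0.874300+0.870600+0.839700))/(1+2035/61492) = 1593/2000 ≈ 0.796500
step 8 [8y] zero: DF = P = 7499/10000 ≈ 0.749900

1 1 9581/10000
2 2 2299/2500
3 3 1113/1250
4 4 8743/10000
5 5 4353/5000
6 6 8397/10000
7 7 1593/2000
8 8 7499/10000
s(2y) = (1/(2299/2500) − 1)/(2) = 201/4598 ≈ 4.3715%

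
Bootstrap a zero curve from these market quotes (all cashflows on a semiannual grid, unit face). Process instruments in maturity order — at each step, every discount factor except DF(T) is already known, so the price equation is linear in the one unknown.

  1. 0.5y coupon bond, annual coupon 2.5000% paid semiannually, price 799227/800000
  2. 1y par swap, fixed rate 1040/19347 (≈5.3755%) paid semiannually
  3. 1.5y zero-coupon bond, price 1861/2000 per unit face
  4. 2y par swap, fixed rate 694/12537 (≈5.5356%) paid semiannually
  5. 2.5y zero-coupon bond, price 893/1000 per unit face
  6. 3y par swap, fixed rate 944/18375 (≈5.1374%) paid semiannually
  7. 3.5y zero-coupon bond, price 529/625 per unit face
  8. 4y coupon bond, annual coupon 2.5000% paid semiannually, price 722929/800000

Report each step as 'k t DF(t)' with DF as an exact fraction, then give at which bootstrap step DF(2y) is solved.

step 1 [0.5y] bond c/2=1/80: DF=(799227/800000 − 1/80·(0))/(1+1/80) = 9867/10000 ≈ 0.986700
step 2 [1y] swap r/2=520/19347: DF=(1 − 520/19347·(0.986700))/(1+520/19347) = 237/250 ≈ 0.948000
step 3 [1.5y] zero: DF = P = 1861/2000 ≈ 0.930500
step 4 [2y] swap r/2=347/12537: DF=(1 − 347/12537·(0.986700+0.948000+0.930500))/(1+347/12537) = 8959/10000 ≈ 0.895900
step 5 [2.5y] zero: DF = P = 893/1000 ≈ 0.893000
step 6 [3y] swap r/2=472/18375: DF=(1 − 472/18375·(0.986700+0.948000+0.930500+0.895900+0.893000))/(1+472/18375) = 1073/1250 ≈ 0.858400
step 7 [3.5y] zero: DF = P = 529/625 ≈ 0.846400
step 8 [4y] bond c/2=1/80: DF=(722929/800000 − 1/80·(0.986700+0.948000+0.930500+0.895900+0.893000+0.858400+0.846400))/(1+1/80) = 407/500 ≈ 0.814000

1 1/2 9867/10000
2 1 237/250
3 3/2 1861/2000
4 2 8959/10000
5 5/2 893/1000
6 3 1073/1250
7 7/2 529/625
8 4 407/500
DF(2y) is solved at step 4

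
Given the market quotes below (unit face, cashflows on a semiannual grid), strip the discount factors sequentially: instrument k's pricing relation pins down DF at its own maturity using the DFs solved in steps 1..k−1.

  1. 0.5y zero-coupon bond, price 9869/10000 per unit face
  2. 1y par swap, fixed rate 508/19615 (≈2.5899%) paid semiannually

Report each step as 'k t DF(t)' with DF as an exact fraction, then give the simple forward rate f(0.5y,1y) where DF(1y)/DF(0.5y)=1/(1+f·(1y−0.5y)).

step 1 [0.5y] zero: DF = P = 9869/10000 ≈ 0.986900
step 2 [1y] swap r/2=254/19615: DF=(1 − 254/19615·(0.986900))/(1+254/19615) = 4873/5000 ≈ 0.974600

1 1/2 9869/10000
2 1 4873/5000
f(0.5y,1y) = ((9869/10000)/(4873/5000) − 1)/(1/2) = 123/4873 ≈ 2.5241%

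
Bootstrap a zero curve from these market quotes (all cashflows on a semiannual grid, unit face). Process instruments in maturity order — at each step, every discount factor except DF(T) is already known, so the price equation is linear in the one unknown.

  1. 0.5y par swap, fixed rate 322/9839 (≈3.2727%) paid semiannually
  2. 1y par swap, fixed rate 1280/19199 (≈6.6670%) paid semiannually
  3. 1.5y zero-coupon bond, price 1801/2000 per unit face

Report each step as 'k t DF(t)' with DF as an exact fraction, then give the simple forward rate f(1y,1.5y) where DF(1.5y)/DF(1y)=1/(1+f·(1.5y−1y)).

1 1/2 9839/10000
2 1 117/125
3 3/2 1801/2000
f(1y,1.5y) = ((117/125)/(1801/2000) − 1)/(1/2) = 142/1801 ≈ 7.8845%

step 1 [0.5y] swap r/2=161/9839: DF=(1 − 161/9839·(0))/(1+161/9839) = 9839/10000 ≈ 0.983900
step 2 [1y] swap r/2=640/19199: DF=(1 − 640/19199·(0.983900))/(1+640/19199) = 117/125 ≈ 0.936000
step 3 [1.5y] zero: DF = P = 1801/2000 ≈ 0.900500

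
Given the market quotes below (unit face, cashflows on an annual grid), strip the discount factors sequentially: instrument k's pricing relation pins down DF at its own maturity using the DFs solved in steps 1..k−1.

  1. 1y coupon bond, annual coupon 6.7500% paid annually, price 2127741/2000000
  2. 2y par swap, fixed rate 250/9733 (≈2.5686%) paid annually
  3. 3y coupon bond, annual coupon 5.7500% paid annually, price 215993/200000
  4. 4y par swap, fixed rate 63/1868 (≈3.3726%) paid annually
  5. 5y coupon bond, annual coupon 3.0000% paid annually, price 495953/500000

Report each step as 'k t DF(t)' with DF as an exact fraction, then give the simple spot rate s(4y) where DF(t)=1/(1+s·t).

1 1 4983/5000
2 2 19/20
3 3 4577/5000
4 4 437/500
5 5 4271/5000
s(4y) = (1/(437/500) − 1)/(4) = 63/1748 ≈ 3.6041%

step 1 [1y] bond c/1=27/400: DF=(2127741/2000000 − 27/400·(0))/(1+27/400) = 4983/5000 ≈ 0.996600
step 2 [2y] swap r/1=250/9733: DF=(1 − 250/9733·(0.996600))/(1+250/9733) = 19/20 ≈ 0.950000
step 3 [3y] bond c/1=23/400: DF=(215993/200000 − 23/400·(0.996600+0.950000))/(1+23/400) = 4577/5000 ≈ 0.915400
step 4 [4y] swap r/1=63/1868: DF=(1 − 63/1868·(0.996600+0.950000+0.915400))/(1+63/1868) = 437/500 ≈ 0.874000
step 5 [5y] bond c/1=3/100: DF=(495953/500000 − 3/100·(0.996600+0.950000+0.915400+0.874000))/(1+3/100) = 4271/5000 ≈ 0.854200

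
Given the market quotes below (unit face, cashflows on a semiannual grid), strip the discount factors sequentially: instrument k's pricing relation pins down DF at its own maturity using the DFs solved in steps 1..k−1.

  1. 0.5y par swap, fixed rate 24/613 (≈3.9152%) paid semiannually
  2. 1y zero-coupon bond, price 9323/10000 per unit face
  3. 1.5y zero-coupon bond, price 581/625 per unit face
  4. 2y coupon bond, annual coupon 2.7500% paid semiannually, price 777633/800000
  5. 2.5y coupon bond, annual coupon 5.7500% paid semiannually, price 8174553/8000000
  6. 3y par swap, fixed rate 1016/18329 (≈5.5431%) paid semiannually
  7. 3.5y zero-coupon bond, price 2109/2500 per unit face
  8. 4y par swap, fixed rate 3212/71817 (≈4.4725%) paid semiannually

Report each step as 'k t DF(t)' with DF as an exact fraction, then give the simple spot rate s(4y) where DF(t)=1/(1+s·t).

step 1 [0.5y] swap r/2=12/613: DF=(1 − 12/613·(0))/(1+12/613) = 613/625 ≈ 0.980800
step 2 [1y] zero: DF = P = 9323/10000 ≈ 0.932300
step 3 [1.5y] zero: DF = P = 581/625 ≈ 0.929600
step 4 [2y] bond c/2=11/800: DF=(777633/800000 − 11/800·(0.980800+0.932300+0.929600))/(1+11/800) = 9203/10000 ≈ 0.920300
step 5 [2.5y] bond c/2=23/800: DF=(8174553/8000000 − 23/800·(0.980800+0.932300+0.929600+0.920300))/(1+23/800) = 8881/10000 ≈ 0.888100
step 6 [3y] swap r/2=508/18329: DF=(1 − 508/18329·(0.980800+0.932300+0.929600+0.920300+0.888100))/(1+508/18329) = 2119/2500 ≈ 0.847600
step 7 [3.5y] zero: DF = P = 2109/2500 ≈ 0.843600
step 8 [4y] swap r/2=1606/71817: DF=(1 − 1606/71817·(0.980800+0.932300+0.929600+0.920300+0.888100+0.847600+0.843600))/(1+1606/71817) = 4197/5000 ≈ 0.839400

1 1/2 613/625
2 1 9323/10000
3 3/2 581/625
4 2 9203/10000
5 5/2 8881/10000
6 3 2119/2500
7 7/2 2109/2500
8 4 4197/5000
s(4y) = (1/(4197/5000) − 1)/(4) = 803/16788 ≈ 4.7832%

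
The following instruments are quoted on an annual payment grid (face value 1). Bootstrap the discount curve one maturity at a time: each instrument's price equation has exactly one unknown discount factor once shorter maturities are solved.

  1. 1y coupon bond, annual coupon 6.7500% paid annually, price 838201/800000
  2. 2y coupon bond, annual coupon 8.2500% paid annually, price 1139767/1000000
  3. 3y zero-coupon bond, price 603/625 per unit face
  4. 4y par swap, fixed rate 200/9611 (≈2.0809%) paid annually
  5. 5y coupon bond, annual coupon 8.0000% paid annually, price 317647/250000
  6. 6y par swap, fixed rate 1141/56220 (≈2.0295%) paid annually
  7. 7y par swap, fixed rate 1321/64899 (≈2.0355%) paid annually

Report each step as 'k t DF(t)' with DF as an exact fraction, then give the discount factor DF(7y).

1 1 1963/2000
2 2 9781/10000
3 3 603/625
4 4 23/25
5 5 8917/10000
6 6 8859/10000
7 7 8679/10000
DF(7y) = 8679/10000 ≈ 0.867900

step 1 [1y] bond c/1=27/400: DF=(838201/800000 − 27/400·(0))/(1+27/400) = 1963/2000 ≈ 0.981500
step 2 [2y] bond c/1=33/400: DF=(1139767/1000000 − 33/400·(0.981500))/(1+33/400) = 9781/10000 ≈ 0.978100
step 3 [3y] zero: DF = P = 603/625 ≈ 0.964800
step 4 [4y] swap r/1=200/9611: DF=(1 − 200/9611·(0.981500+0.978100+0.964800))/(1+200/9611) = 23/25 ≈ 0.920000
step 5 [5y] bond c/1=2/25: DF=(317647/250000 − 2/25·(0.981500+0.978100+0.964800+0.920000))/(1+2/25) = 8917/10000 ≈ 0.891700
step 6 [6y] swap r/1=1141/56220: DF=(1 − 1141/56220·(0.981500+0.978100+0.964800+0.920000+0.891700))/(1+1141/56220) = 8859/10000 ≈ 0.885900
step 7 [7y] swap r/1=1321/64899: DF=(1 − 1321/64899·(0.981500+0.978100+0.964800+0.920000+0.891700+0.885900))/(1+1321/64899) = 8679/10000 ≈ 0.867900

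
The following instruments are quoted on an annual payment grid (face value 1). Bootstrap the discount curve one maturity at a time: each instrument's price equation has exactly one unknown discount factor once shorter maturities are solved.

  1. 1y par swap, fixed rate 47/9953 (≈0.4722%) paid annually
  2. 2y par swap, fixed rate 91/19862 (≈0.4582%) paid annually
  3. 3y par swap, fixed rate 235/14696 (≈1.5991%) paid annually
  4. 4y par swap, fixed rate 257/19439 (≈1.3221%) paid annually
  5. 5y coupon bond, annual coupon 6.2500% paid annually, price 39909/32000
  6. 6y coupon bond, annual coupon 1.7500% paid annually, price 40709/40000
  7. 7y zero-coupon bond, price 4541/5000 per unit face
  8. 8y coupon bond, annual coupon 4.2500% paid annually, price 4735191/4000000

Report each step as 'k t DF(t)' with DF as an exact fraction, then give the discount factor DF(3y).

step 1 [1y] swap r/1=47/9953: DF=(1 − 47/9953·(0))/(1+47/9953) = 9953/10000 ≈ 0.995300
step 2 [2y] swap r/1=91/19862: DF=(1 − 91/19862·(0.995300))/(1+91/19862) = 9909/10000 ≈ 0.990900
step 3 [3y] swap r/1=235/14696: DF=(1 − 235/14696·(0.995300+0.990900))/(1+235/14696) = 953/1000 ≈ 0.953000
step 4 [4y] swap r/1=257/19439: DF=(1 − 257/19439·(0.995300+0.990900+0.953000))/(1+257/19439) = 4743/5000 ≈ 0.948600
step 5 [5y] bond c/1=1/16: DF=(39909/32000 − 1/16·(0.995300+0.990900+0.953000+0.948600))/(1+1/16) = 9451/10000 ≈ 0.945100
step 6 [6y] bond c/1=7/400: DF=(40709/40000 − 7/400·(0.995300+0.990900+0.953000+0.948600+0.945100))/(1+7/400) = 9171/10000 ≈ 0.917100
step 7 [7y] zero: DF = P = 4541/5000 ≈ 0.908200
step 8 [8y] bond c/1=17/400: DF=(4735191/4000000 − 17/400·(0.995300+0.990900+0.953000+0.948600+0.945100+0.917100+0.908200))/(1+17/400) = 8641/10000 ≈ 0.864100

1 1 9953/10000
2 2 9909/10000
3 3 953/1000
4 4 4743/5000
5 5 9451/10000
6 6 9171/10000
7 7 4541/5000
8 8 8641/10000
DF(3y) = 953/1000 ≈ 0.953000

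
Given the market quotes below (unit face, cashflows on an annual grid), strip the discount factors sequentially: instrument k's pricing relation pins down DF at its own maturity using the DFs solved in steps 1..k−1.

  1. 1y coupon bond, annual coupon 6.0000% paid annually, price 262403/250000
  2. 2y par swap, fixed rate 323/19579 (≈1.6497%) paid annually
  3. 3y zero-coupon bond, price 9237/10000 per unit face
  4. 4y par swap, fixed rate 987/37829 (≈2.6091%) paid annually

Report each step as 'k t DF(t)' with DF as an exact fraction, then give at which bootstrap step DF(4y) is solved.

step 1 [1y] bond c/1=3/50: DF=(262403/250000 − 3/50·(0))/(1+3/50) = 4951/5000 ≈ 0.990200
step 2 [2y] swap r/1=323/19579: DF=(1 − 323/19579·(0.990200))/(1+323/19579) = 9677/10000 ≈ 0.967700
step 3 [3y] zero: DF = P = 9237/10000 ≈ 0.923700
step 4 [4y] swap r/1=987/37829: DF=(1 − 987/37829·(0.990200+0.967700+0.923700))/(1+987/37829) = 9013/10000 ≈ 0.901300

1 1 4951/5000
2 2 9677/10000
3 3 9237/10000
4 4 9013/10000
DF(4y) is solved at step 4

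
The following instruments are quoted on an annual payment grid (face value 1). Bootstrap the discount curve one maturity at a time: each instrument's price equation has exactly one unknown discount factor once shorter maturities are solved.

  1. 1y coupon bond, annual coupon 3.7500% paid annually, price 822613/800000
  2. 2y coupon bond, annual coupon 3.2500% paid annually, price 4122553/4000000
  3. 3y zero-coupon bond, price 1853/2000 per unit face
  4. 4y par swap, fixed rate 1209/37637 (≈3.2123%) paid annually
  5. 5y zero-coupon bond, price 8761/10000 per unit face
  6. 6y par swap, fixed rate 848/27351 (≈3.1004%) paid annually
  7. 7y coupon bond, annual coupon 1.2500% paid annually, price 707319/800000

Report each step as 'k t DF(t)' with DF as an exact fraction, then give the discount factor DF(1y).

step 1 [1y] bond c/1=3/80: DF=(822613/800000 − 3/80·(0))/(1+3/80) = 9911/10000 ≈ 0.991100
step 2 [2y] bond c/1=13/400: DF=(4122553/4000000 − 13/400·(0.991100))/(1+13/400) = 967/1000 ≈ 0.967000
step 3 [3y] zero: DF = P = 1853/2000 ≈ 0.926500
step 4 [4y] swap r/1=1209/37637: DF=(1 − 1209/37637·(0.991100+0.967000+0.926500))/(1+1209/37637) = 8791/10000 ≈ 0.879100
step 5 [5y] zero: DF = P = 8761/10000 ≈ 0.876100
step 6 [6y] swap r/1=848/27351: DF=(1 − 848/27351·(0.991100+0.967000+0.926500+0.879100+0.876100))/(1+848/27351) = 519/625 ≈ 0.830400
step 7 [7y] bond c/1=1/80: DF=(707319/800000 − 1/80·(0.991100+0.967000+0.926500+0.879100+0.876100+0.830400))/(1+1/80) = 8057/10000 ≈ 0.805700

1 1 9911/10000
2 2 967/1000
3 3 1853/2000
4 4 8791/10000
5 5 8761/10000
6 6 519/625
7 7 8057/10000
DF(1y) = 9911/10000 ≈ 0.991100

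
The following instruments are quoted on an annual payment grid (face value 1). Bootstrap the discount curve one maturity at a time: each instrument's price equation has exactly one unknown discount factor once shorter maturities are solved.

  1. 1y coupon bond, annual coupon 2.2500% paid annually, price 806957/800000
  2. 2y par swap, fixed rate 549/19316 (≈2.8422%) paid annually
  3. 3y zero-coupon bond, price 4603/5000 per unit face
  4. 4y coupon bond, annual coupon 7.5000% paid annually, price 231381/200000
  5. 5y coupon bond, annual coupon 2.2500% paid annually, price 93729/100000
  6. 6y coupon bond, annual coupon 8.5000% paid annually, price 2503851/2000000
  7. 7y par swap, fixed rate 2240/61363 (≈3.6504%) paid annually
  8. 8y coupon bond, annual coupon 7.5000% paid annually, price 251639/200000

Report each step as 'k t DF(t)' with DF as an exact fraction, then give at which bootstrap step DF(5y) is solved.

1 1 1973/2000
2 2 9451/10000
3 3 4603/5000
4 4 2193/2500
5 5 4173/5000
6 6 7963/10000
7 7 97/125
8 8 7423/10000
DF(5y) is solved at step 5

step 1 [1y] bond c/1=9/400: DF=(806957/800000 − 9/400·(0))/(1+9/400) = 1973/2000 ≈ 0.986500
step 2 [2y] swap r/1=549/19316: DF=(1 − 549/19316·(0.986500))/(1+549/19316) = 9451/10000 ≈ 0.945100
step 3 [3y] zero: DF = P = 4603/5000 ≈ 0.920600
step 4 [4y] bond c/1=3/40: DF=(231381/200000 − 3/40·(0.986500+0.945100+0.920600))/(1+3/40) = 2193/2500 ≈ 0.877200
step 5 [5y] bond c/1=9/400: DF=(93729/100000 − 9/400·(0.986500+0.945100+0.920600+0.877200))/(1+9/400) = 4173/5000 ≈ 0.834600
step 6 [6y] bond c/1=17/200: DF=(2503851/2000000 − 17/200·(0.986500+0.945100+0.920600+0.877200+0.834600))/(1+17/200) = 7963/10000 ≈ 0.796300
step 7 [7y] swap r/1=2240/61363: DF=(1 − 2240/61363·(0.986500+0.945100+0.920600+0.877200+0.834600+0.796300))/(1+2240/61363) = 97/125 ≈ 0.776000
step 8 [8y] bond c/1=3/40: DF=(251639/200000 − 3/40·(0.986500+0.945100+0.920600+0.877200+0.834600+0.796300+0.776000))/(1+3/40) = 7423/10000 ≈ 0.742300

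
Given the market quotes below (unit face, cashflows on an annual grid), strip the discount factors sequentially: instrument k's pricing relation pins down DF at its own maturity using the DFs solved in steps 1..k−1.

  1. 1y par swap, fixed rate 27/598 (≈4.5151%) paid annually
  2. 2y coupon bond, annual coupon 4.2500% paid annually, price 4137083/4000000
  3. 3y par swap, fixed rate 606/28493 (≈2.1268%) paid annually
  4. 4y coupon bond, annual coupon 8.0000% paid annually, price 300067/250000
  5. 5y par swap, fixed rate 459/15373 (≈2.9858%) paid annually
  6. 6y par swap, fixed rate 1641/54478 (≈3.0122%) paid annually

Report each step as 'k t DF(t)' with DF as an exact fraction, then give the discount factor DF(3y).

1 1 598/625
2 2 9531/10000
3 3 4697/5000
4 4 9003/10000
5 5 8623/10000
6 6 8359/10000
DF(3y) = 4697/5000 ≈ 0.939400

step 1 [1y] swap r/1=27/598: DF=(1 − 27/598·(0))/(1+27/598) = 598/625 ≈ 0.956800
step 2 [2y] bond c/1=17/400: DF=(4137083/4000000 − 17/400·(0.956800))/(1+17/400) = 9531/10000 ≈ 0.953100
step 3 [3y] swap r/1=606/28493: DF=(1 − 606/28493·(0.956800+0.953100))/(1+606/28493) = 4697/5000 ≈ 0.939400
step 4 [4y] bond c/1=2/25: DF=(300067/250000 − 2/25·(0.956800+0.953100+0.939400))/(1+2/25) = 9003/10000 ≈ 0.900300
step 5 [5y] swap r/1=459/15373: DF=(1 − 459/15373·(0.956800+0.953100+0.939400+0.900300))/(1+459/15373) = 8623/10000 ≈ 0.862300
step 6 [6y] swap r/1=1641/54478: DF=(1 − 1641/54478·(0.956800+0.953100+0.939400+0.900300+0.862300))/(1+1641/54478) = 8359/10000 ≈ 0.835900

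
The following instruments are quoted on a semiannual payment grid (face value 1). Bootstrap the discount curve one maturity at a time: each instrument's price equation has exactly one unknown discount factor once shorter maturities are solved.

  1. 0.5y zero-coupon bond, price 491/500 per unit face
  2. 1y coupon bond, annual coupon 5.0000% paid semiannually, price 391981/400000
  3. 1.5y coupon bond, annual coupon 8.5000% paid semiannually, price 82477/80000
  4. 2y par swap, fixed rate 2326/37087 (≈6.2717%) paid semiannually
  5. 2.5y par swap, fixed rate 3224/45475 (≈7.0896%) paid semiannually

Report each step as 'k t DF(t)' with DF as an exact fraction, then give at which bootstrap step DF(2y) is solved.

1 1/2 491/500
2 1 9321/10000
3 3/2 9109/10000
4 2 8837/10000
5 5/2 2097/2500
DF(2y) is solved at step 4

step 1 [0.5y] zero: DF = P = 491/500 ≈ 0.982000
step 2 [1y] bond c/2=1/40: DF=(391981/400000 − 1/40·(0.982000))/(1+1/40) = 9321/10000 ≈ 0.932100
step 3 [1.5y] bond c/2=17/400: DF=(82477/80000 − 17/400·(0.982000+0.932100))/(1+17/400) = 9109/10000 ≈ 0.910900
step 4 [2y] swap r/2=1163/37087: DF=(1 − 1163/37087·(0.982000+0.932100+0.910900))/(1+1163/37087) = 8837/10000 ≈ 0.883700
step 5 [2.5y] swap r/2=1612/45475: DF=(1 − 1612/45475·(0.982000+0.932100+0.910900+0.883700))/(1+1612/45475) = 2097/2500 ≈ 0.838800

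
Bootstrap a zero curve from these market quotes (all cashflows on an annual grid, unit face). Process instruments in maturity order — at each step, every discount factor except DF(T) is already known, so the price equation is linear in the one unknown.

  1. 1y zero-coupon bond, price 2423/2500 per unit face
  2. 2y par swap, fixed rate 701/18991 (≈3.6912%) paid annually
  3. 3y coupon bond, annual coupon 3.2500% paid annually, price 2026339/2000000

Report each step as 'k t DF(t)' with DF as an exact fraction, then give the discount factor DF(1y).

1 1 2423/2500
2 2 9299/10000
3 3 1843/2000
DF(1y) = 2423/2500 ≈ 0.969200

step 1 [1y] zero: DF = P = 2423/2500 ≈ 0.969200
step 2 [2y] swap r/1=701/18991: DF=(1 − 701/18991·(0.969200))/(1+701/18991) = 9299/10000 ≈ 0.929900
step 3 [3y] bond c/1=13/400: DF=(2026339/2000000 − 13/400·(0.969200+0.929900))/(1+13/400) = 1843/2000 ≈ 0.921500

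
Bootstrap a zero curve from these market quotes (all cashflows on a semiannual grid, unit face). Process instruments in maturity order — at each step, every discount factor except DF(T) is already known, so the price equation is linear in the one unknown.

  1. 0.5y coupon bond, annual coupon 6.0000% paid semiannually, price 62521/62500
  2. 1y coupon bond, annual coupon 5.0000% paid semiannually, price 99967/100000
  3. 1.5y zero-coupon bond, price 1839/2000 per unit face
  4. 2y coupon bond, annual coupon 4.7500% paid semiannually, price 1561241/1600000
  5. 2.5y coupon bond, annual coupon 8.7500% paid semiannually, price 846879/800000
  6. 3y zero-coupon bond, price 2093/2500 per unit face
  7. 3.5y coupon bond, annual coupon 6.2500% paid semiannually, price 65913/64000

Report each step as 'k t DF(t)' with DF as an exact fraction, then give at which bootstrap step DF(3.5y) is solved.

step 1 [0.5y] bond c/2=3/100: DF=(62521/62500 − 3/100·(0))/(1+3/100) = 607/625 ≈ 0.971200
step 2 [1y] bond c/2=1/40: DF=(99967/100000 − 1/40·(0.971200))/(1+1/40) = 2379/2500 ≈ 0.951600
step 3 [1.5y] zero: DF = P = 1839/2000 ≈ 0.919500
step 4 [2y] bond c/2=19/800: DF=(1561241/1600000 − 19/800·(0.971200+0.951600+0.919500))/(1+19/800) = 1109/1250 ≈ 0.887200
step 5 [2.5y] bond c/2=7/160: DF=(846879/800000 − 7/160·(0.971200+0.951600+0.919500+0.887200))/(1+7/160) = 8579/10000 ≈ 0.857900
step 6 [3y] zero: DF = P = 2093/2500 ≈ 0.837200
step 7 [3.5y] bond c/2=1/32: DF=(65913/64000 − 1/32·(0.971200+0.951600+0.919500+0.887200+0.857900+0.837200))/(1+1/32) = 8343/10000 ≈ 0.834300

1 1/2 607/625
2 1 2379/2500
3 3/2 1839/2000
4 2 1109/1250
5 5/2 8579/10000
6 3 2093/2500
7 7/2 8343/10000
DF(3.5y) is solved at step 7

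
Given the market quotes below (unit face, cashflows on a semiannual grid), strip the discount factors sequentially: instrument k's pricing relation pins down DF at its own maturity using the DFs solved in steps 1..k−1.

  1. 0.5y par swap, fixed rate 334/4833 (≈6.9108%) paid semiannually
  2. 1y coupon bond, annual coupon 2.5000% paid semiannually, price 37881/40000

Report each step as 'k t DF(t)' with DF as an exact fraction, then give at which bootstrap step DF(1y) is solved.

step 1 [0.5y] swap r/2=167/4833: DF=(1 − 167/4833·(0))/(1+167/4833) = 4833/5000 ≈ 0.966600
step 2 [1y] bond c/2=1/80: DF=(37881/40000 − 1/80·(0.966600))/(1+1/80) = 4617/5000 ≈ 0.923400

1 1/2 4833/5000
2 1 4617/5000
DF(1y) is solved at step 2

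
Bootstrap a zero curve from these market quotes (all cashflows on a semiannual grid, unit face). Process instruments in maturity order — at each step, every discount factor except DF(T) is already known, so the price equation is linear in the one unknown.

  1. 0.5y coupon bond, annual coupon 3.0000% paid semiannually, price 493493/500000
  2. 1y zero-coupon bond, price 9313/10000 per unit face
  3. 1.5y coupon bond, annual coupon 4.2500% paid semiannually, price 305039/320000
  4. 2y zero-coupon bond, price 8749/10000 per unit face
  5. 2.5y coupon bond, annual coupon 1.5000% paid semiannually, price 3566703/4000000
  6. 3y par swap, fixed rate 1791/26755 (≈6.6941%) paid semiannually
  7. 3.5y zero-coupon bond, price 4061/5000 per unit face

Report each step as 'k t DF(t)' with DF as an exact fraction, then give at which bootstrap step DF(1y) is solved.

1 1/2 2431/2500
2 1 9313/10000
3 3/2 4469/5000
4 2 8749/10000
5 5/2 8577/10000
6 3 8209/10000
7 7/2 4061/5000
DF(1y) is solved at step 2

step 1 [0.5y] bond c/2=3/200: DF=(493493/500000 − 3/200·(0))/(1+3/200) = 2431/2500 ≈ 0.972400
step 2 [1y] zero: DF = P = 9313/10000 ≈ 0.931300
step 3 [1.5y] bond c/2=17/800: DF=(305039/320000 − 17/800·(0.972400+0.931300))/(1+17/800) = 4469/5000 ≈ 0.893800
step 4 [2y] zero: DF = P = 8749/10000 ≈ 0.874900
step 5 [2.5y] bond c/2=3/400: DF=(3566703/4000000 − 3/400·(0.972400+0.931300+0.893800+0.874900))/(1+3/400) = 8577/10000 ≈ 0.857700
step 6 [3y] swap r/2=1791/53510: DF=(1 − 1791/53510·(0.972400+0.931300+0.893800+0.874900+0.857700))/(1+1791/53510) = 8209/10000 ≈ 0.820900
step 7 [3.5y] zero: DF = P = 4061/5000 ≈ 0.812200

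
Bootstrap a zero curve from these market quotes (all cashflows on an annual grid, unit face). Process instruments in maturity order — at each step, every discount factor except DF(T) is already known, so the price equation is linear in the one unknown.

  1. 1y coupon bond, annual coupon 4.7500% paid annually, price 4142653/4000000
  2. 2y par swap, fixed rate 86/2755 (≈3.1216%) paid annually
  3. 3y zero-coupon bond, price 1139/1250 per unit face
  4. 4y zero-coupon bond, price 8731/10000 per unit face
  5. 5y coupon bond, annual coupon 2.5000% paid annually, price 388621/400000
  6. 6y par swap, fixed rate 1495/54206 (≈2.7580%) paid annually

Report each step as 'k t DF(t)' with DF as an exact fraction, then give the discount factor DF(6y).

1 1 9887/10000
2 2 4699/5000
3 3 1139/1250
4 4 8731/10000
5 5 8573/10000
6 6 1701/2000
DF(6y) = 1701/2000 ≈ 0.850500

step 1 [1y] bond c/1=19/400: DF=(4142653/4000000 − 19/400·(0))/(1+19/400) = 9887/10000 ≈ 0.988700
step 2 [2y] swap r/1=86/2755: DF=(1 − 86/2755·(0.988700))/(1+86/2755) = 4699/5000 ≈ 0.939800
step 3 [3y] zero: DF = P = 1139/1250 ≈ 0.911200
step 4 [4y] zero: DF = P = 8731/10000 ≈ 0.873100
step 5 [5y] bond c/1=1/40: DF=(388621/400000 − 1/40·(0.988700+0.939800+0.911200+0.873100))/(1+1/40) = 8573/10000 ≈ 0.857300
step 6 [6y] swap r/1=1495/54206: DF=(1 − 1495/54206·(0.988700+0.939800+0.911200+0.873100+0.857300))/(1+1495/54206) = 1701/2000 ≈ 0.850500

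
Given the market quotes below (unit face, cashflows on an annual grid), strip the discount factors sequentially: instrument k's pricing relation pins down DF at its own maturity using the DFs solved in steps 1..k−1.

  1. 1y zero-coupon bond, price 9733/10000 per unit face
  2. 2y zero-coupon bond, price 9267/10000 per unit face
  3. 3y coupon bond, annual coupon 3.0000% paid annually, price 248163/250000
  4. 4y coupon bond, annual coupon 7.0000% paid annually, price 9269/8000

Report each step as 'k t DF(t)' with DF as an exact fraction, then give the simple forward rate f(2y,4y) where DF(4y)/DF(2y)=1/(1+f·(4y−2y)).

step 1 [1y] zero: DF = P = 9733/10000 ≈ 0.973300
step 2 [2y] zero: DF = P = 9267/10000 ≈ 0.926700
step 3 [3y] bond c/1=3/100: DF=(248163/250000 − 3/100·(0.973300+0.926700))/(1+3/100) = 2271/2500 ≈ 0.908400
step 4 [4y] bond c/1=7/100: DF=(9269/8000 − 7/100·(0.973300+0.926700+0.908400))/(1+7/100) = 8991/10000 ≈ 0.899100

1 1 9733/10000
2 2 9267/10000
3 3 2271/2500
4 4 8991/10000
f(2y,4y) = ((9267/10000)/(8991/10000) − 1)/(2) = 46/2997 ≈ 1.5349%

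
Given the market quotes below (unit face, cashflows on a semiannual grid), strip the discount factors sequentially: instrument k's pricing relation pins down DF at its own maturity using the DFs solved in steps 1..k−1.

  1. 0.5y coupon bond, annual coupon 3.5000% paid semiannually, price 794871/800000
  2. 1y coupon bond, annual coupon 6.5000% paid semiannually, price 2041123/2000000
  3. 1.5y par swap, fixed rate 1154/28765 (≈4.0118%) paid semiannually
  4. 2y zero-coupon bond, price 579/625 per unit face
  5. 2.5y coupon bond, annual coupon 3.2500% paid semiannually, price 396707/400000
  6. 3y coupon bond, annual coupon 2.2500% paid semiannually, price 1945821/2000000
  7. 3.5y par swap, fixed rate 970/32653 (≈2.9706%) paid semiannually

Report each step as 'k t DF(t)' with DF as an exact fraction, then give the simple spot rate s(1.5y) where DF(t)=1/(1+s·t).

1 1/2 1953/2000
2 1 9577/10000
3 3/2 9423/10000
4 2 579/625
5 5/2 9151/10000
6 3 1137/1250
7 7/2 903/1000
s(1.5y) = (1/(9423/10000) − 1)/(3/2) = 1154/28269 ≈ 4.0822%

step 1 [0.5y] bond c/2=7/400: DF=(794871/800000 − 7/400·(0))/(1+7/400) = 1953/2000 ≈ 0.976500
step 2 [1y] bond c/2=13/400: DF=(2041123/2000000 − 13/400·(0.976500))/(1+13/400) = 9577/10000 ≈ 0.957700
step 3 [1.5y] swap r/2=577/28765: DF=(1 − 577/28765·(0.976500+0.957700))/(1+577/28765) = 9423/10000 ≈ 0.942300
step 4 [2y] zero: DF = P = 579/625 ≈ 0.926400
step 5 [2.5y] bond c/2=13/800: DF=(396707/400000 − 13/800·(0.976500+0.957700+0.942300+0.926400))/(1+13/800) = 9151/10000 ≈ 0.915100
step 6 [3y] bond c/2=9/800: DF=(1945821/2000000 − 9/800·(0.976500+0.957700+0.942300+0.926400+0.915100))/(1+9/800) = 1137/1250 ≈ 0.909600
step 7 [3.5y] swap r/2=485/32653: DF=(1 − 485/32653·(0.976500+0.957700+0.942300+0.926400+0.915100+0.909600))/(1+485/32653) = 903/1000 ≈ 0.903000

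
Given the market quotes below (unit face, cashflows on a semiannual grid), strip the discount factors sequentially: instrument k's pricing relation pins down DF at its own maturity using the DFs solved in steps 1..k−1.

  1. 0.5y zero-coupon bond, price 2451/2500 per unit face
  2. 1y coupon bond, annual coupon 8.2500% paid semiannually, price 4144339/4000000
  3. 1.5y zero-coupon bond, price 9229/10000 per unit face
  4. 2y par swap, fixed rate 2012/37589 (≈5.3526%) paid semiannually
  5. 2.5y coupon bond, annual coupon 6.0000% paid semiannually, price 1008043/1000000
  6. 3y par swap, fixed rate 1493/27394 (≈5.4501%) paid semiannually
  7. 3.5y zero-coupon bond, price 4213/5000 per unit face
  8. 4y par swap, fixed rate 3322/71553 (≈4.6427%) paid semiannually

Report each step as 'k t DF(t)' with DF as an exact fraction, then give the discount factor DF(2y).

1 1/2 2451/2500
2 1 4781/5000
3 3/2 9229/10000
4 2 4497/5000
5 5/2 2173/2500
6 3 8507/10000
7 7/2 4213/5000
8 4 8339/10000
DF(2y) = 4497/5000 ≈ 0.899400

step 1 [0.5y] zero: DF = P = 2451/2500 ≈ 0.980400
step 2 [1y] bond c/2=33/800: DF=(4144339/4000000 − 33/800·(0.980400))/(1+33/800) = 4781/5000 ≈ 0.956200
step 3 [1.5y] zero: DF = P = 9229/10000 ≈ 0.922900
step 4 [2y] swap r/2=1006/37589: DF=(1 − 1006/37589·(0.980400+0.956200+0.922900))/(1+1006/37589) = 4497/5000 ≈ 0.899400
step 5 [2.5y] bond c/2=3/100: DF=(1008043/1000000 − 3/100·(0.980400+0.956200+0.922900+0.899400))/(1+3/100) = 2173/2500 ≈ 0.869200
step 6 [3y] swap r/2=1493/54788: DF=(1 − 1493/54788·(0.980400+0.956200+0.922900+0.899400+0.869200))/(1+1493/54788) = 8507/10000 ≈ 0.850700
step 7 [3.5y] zero: DF = P = 4213/5000 ≈ 0.842600
step 8 [4y] swap r/2=1661/71553: DF=(1 − 1661/71553·(0.980400+0.956200+0.922900+0.899400+0.869200+0.850700+0.842600))/(1+1661/71553) = 8339/10000 ≈ 0.833900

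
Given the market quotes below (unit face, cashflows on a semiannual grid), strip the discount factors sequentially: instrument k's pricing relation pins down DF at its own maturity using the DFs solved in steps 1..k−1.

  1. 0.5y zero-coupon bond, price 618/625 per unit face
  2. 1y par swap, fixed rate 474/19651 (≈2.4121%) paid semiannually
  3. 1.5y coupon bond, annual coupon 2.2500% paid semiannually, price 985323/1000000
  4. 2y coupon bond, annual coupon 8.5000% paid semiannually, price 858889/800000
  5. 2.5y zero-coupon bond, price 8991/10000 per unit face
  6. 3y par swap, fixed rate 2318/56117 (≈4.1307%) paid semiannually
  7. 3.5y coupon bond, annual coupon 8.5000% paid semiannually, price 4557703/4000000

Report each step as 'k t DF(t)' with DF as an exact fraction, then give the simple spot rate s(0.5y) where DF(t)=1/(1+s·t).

1 1/2 618/625
2 1 9763/10000
3 3/2 381/400
4 2 9109/10000
5 5/2 8991/10000
6 3 8841/10000
7 7/2 4321/5000
s(0.5y) = (1/(618/625) − 1)/(1/2) = 7/309 ≈ 2.2654%

step 1 [0.5y] zero: DF = P = 618/625 ≈ 0.988800
step 2 [1y] swap r/2=237/19651: DF=(1 − 237/19651·(0.988800))/(1+237/19651) = 9763/10000 ≈ 0.976300
step 3 [1.5y] bond c/2=9/800: DF=(985323/1000000 − 9/800·(0.988800+0.976300))/(1+9/800) = 381/400 ≈ 0.952500
step 4 [2y] bond c/2=17/400: DF=(858889/800000 − 17/400·(0.988800+0.976300+0.952500))/(1+17/400) = 9109/10000 ≈ 0.910900
step 5 [2.5y] zero: DF = P = 8991/10000 ≈ 0.899100
step 6 [3y] swap r/2=1159/56117: DF=(1 − 1159/56117·(0.988800+0.976300+0.952500+0.910900+0.899100))/(1+1159/56117) = 8841/10000 ≈ 0.884100
step 7 [3.5y] bond c/2=17/400: DF=(4557703/4000000 − 17/400·(0.988800+0.976300+0.952500+0.910900+0.899100+0.884100))/(1+17/400) = 4321/5000 ≈ 0.864200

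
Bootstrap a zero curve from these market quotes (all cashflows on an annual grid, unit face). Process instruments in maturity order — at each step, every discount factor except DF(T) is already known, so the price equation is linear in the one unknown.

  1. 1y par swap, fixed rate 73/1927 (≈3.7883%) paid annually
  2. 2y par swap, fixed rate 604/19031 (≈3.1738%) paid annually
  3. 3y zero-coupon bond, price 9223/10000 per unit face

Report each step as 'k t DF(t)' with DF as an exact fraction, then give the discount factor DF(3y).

step 1 [1y] swap r/1=73/1927: DF=(1 − 73/1927·(0))/(1+73/1927) = 1927/2000 ≈ 0.963500
step 2 [2y] swap r/1=604/19031: DF=(1 − 604/19031·(0.963500))/(1+604/19031) = 2349/2500 ≈ 0.939600
step 3 [3y] zero: DF = P = 9223/10000 ≈ 0.922300

1 1 1927/2000
2 2 2349/2500
3 3 9223/10000
DF(3y) = 9223/10000 ≈ 0.922300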